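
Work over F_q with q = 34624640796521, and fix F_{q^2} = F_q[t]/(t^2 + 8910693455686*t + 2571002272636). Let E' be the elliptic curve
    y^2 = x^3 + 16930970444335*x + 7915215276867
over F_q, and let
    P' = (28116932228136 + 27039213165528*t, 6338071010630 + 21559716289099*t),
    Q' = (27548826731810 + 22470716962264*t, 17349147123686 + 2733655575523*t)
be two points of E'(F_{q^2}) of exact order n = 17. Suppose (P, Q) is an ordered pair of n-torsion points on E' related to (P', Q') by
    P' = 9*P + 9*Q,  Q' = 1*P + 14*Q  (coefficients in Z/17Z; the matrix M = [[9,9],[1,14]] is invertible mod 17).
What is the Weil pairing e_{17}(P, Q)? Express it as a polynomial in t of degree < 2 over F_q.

26647405746856 + 33591405441756*t

e_{17} is bilinear + alternating on E[17], so e_{17}(9*P + 9*Q, 1*P + 14*Q) = e_{17}(P,Q)^(9*14-9*1).
Hence e(P,Q) = e(P',Q')^{8} where 8 = 15^{-1} mod 17.
Miller loop for e_{17} over F_{34624640796521^2}: bits of 17 = 10001; 4 double steps + 1 add steps, l/v at each.
Result: e(P',Q') = 984939521457 + 8121452255668*t.
Hence e(P,Q) = 26647405746856 + 33591405441756*t in F_{34624640796521^2}^*.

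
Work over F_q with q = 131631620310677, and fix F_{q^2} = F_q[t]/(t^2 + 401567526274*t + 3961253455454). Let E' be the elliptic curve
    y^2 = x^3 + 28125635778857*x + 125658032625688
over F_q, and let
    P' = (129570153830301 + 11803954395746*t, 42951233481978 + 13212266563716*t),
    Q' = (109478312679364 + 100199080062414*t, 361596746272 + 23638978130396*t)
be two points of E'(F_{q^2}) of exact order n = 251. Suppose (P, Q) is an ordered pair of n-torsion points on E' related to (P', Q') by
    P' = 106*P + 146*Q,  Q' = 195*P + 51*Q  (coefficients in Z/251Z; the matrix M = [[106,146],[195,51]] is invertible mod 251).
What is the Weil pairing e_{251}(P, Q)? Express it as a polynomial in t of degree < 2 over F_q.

8921957058704 + 51494000501727*t

e_{251}(aP+bQ,cP+dQ) = e_{251}(P,Q)^(ad-bc); with (a,b,c,d)=(106,146,195,51) this gives the det-251 law.
det M = 106*51 - 146*195 = -23064 = 28 (mod 251); 28^{-1} = 9 (mod 251).
Build f_{251,P'} and f_{251,Q'} via the 8-bit ladder of 251=11111011_2; evaluate at shifted divisors; quotient in F_{131631620310677^2}.
f_P(D_Q)/f_Q(D_P) = 114189651410215 + 65715539564618*t.
Thus e_{251}(P,Q) = 8921957058704 + 51494000501727*t.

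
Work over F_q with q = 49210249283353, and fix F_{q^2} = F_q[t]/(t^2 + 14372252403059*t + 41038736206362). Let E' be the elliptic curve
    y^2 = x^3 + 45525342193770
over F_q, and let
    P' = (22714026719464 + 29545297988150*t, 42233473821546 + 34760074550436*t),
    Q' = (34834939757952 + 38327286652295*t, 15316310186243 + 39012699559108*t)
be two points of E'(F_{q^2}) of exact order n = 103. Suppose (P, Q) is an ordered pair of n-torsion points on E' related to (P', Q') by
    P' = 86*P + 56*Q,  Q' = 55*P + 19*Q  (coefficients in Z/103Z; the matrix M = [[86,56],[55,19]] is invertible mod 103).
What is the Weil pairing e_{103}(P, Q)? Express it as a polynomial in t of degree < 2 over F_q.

5877593923126 + 2446351076287*t

Alternating bilinearity on E[103] (values in mu_{103} in F_{49210249283353^2}) gives e(P',Q') = e(P,Q)^det(M).
det(M) mod 103 = 99; its inverse in (Z/103)^* is 77 (check: 99*77 mod 103 = 1).
Miller loop for e_{103} over F_{49210249283353^2}: bits of 103 = 1100111; 6 double steps + 4 add steps, l/v at each.
e_{103}(P',Q') = 39461074989989 + 20002014500702*t.
Hence e(P,Q) = 5877593923126 + 2446351076287*t in F_{49210249283353^2}^*.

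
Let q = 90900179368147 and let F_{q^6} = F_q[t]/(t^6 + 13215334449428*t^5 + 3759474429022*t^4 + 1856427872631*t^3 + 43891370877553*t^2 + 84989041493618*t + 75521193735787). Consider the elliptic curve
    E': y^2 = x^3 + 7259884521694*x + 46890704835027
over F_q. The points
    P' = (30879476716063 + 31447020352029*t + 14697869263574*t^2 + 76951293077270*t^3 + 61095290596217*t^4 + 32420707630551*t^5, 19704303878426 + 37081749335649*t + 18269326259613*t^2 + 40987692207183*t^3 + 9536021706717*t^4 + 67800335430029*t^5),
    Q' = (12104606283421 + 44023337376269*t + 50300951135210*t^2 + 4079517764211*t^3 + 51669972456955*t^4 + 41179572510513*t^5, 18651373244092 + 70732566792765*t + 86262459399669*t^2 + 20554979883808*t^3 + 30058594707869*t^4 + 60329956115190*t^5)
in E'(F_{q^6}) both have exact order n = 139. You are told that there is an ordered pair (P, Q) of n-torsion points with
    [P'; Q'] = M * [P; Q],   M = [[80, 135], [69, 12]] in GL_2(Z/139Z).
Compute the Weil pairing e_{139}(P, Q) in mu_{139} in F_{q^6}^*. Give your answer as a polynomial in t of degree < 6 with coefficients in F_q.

5083646783270 + 89149222238830*t + 27060667948608*t^2 + 11859819004447*t^3 + 33533304182304*t^4 + 35748692113997*t^5

Alternating bilinearity on E[139] (values in mu_{139} in F_{90900179368147^6}) gives e(P',Q') = e(P,Q)^det(M).
det(M) mod 139 = 124; its inverse in (Z/139)^* is 37 (check: 124*37 mod 139 = 1).
Miller loop for e_{139} over F_{90900179368147^6}: bits of 139 = 10001011; 7 double steps + 3 add steps, l/v at each.
So e_{139}(P',Q') = 64113642168524 + 32700427748924*t + 45300826882303*t^2 + 45818522894045*t^3 + 55108116284666*t^4 + 1307981644967*t^5.
Hence e(P,Q) = 5083646783270 + 89149222238830*t + 27060667948608*t^2 + 11859819004447*t^3 + 33533304182304*t^4 + 35748692113997*t^5 in F_{90900179368147^6}^*.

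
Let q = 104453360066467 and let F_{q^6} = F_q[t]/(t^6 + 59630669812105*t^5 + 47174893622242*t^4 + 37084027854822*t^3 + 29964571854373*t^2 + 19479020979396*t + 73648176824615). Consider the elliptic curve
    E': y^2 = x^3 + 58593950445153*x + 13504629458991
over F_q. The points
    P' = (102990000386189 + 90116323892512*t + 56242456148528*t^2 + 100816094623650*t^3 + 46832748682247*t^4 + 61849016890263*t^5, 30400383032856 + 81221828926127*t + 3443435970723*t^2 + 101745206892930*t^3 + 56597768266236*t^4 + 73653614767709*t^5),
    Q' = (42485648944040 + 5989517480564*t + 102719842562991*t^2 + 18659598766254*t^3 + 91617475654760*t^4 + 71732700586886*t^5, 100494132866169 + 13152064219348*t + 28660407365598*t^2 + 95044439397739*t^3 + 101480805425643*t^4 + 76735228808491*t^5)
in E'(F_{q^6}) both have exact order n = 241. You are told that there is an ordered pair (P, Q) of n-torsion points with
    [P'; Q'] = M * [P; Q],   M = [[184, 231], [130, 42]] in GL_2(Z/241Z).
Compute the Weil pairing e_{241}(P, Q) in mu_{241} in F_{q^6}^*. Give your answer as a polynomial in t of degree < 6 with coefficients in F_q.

58068172036935 + 3230657162551*t + 81162161319657*t^2 + 65555703547537*t^3 + 45476876208515*t^4 + 59705169435805*t^5

e_{241} is bilinear + alternating on E[241], so e_{241}(184*P + 231*Q, 130*P + 42*Q) = e_{241}(P,Q)^(184*42-231*130).
Inverting 111 mod 241: 76. Thus e_{241}(P,Q) = e(P',Q')^{76}.
Run Miller on y^2=x^3+58593950445153*x+13504629458991 over F_{104453360066467}: ladder 11110001 (8 bits); e = f_P(D_Q)/f_Q(D_P).
e_{241}(P',Q') = 74705536410147 + 18444832497834*t + 62058022989297*t^2 + 1255842776454*t^3 + 1737168821539*t^4 + 31660366258858*t^5.
Thus e_{241}(P,Q) = 58068172036935 + 3230657162551*t + 81162161319657*t^2 + 65555703547537*t^3 + 45476876208515*t^4 + 59705169435805*t^5.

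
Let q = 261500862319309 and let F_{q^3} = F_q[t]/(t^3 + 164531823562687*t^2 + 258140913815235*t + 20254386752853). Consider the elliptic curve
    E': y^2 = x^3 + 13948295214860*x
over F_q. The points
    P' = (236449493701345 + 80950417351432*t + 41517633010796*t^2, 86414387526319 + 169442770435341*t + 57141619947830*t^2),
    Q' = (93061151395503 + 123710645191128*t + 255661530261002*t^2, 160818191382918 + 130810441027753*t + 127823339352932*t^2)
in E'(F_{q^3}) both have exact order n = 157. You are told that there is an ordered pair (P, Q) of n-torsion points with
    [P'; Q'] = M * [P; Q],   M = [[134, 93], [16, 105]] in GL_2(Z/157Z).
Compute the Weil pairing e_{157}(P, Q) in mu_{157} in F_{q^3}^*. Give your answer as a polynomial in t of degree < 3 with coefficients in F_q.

e_{157}(aP+bQ,cP+dQ) = e_{157}(P,Q)^(ad-bc); with (a,b,c,d)=(134,93,16,105) this gives the det-157 law.
134*105 - 93*16 = 12582; reduced mod 157: det = 22, inverse 50.
Run Miller on y^2=x^3+13948295214860*x over F_{261500862319309}: ladder 10011101 (8 bits); e = f_P(D_Q)/f_Q(D_P).
e_{157}(P',Q') = 94557551839083 + 135009911081312*t + 217817343251645*t^2.
Thus e_{157}(P,Q) = 8192752359996 + 145588911635752*t + 251944401196987*t^2.

8192752359996 + 145588911635752*t + 251944401196987*t^2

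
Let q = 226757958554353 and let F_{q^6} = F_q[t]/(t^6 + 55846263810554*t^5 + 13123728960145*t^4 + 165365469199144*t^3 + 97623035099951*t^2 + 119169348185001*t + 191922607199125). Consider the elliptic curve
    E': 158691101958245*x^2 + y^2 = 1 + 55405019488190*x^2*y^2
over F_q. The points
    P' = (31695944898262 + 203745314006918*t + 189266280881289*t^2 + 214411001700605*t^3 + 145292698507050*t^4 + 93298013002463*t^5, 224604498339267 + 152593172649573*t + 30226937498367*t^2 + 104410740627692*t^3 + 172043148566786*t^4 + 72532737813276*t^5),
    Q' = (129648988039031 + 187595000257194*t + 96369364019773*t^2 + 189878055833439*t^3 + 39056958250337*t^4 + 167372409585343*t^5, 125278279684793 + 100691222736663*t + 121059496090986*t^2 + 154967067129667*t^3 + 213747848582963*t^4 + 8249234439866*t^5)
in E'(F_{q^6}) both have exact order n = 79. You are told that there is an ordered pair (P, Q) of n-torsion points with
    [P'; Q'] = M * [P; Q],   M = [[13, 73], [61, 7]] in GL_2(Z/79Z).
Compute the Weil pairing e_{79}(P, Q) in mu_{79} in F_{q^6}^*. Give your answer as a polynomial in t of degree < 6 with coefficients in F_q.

203274430813283 + 77633269432777*t + 33083723418494*t^2 + 28235762400671*t^3 + 115962919850482*t^4 + 215015627223152*t^5

e_{79} is bilinear + alternating on E[79], so e_{79}(13*P + 73*Q, 61*P + 7*Q) = e_{79}(P,Q)^(13*7-73*61).
Inverting 62 mod 79: 65. Thus e_{79}(P,Q) = e(P',Q')^{65}.
Edwards->Montgomery: u=(1+y)/(1-y), v=u/x -> 187350309449017v^2=u^3+70433730873993u^2+u; then x_W=82511010256102u+224647652369700: y^2=x^3+177262304756824*x+150008082804257.
7-bit Miller (1001111) on E'/F_{226757958554353} with a'=177262304756824, b'=150008082804257: accumulate tangent/chord ratios at Q'+S and P'+S'.
Result: e(P',Q') = 139844140721205 + 34118208941962*t + 170233056971817*t^2 + 81896424813802*t^3 + 27205700346023*t^4 + 39190578648709*t^5.
e_{79}(P,Q) = (139844140721205 + 34118208941962*t + 170233056971817*t^2 + 81896424813802*t^3 + 27205700346023*t^4 + 39190578648709*t^5)^{65} = 203274430813283 + 77633269432777*t + 33083723418494*t^2 + 28235762400671*t^3 + 115962919850482*t^4 + 215015627223152*t^5.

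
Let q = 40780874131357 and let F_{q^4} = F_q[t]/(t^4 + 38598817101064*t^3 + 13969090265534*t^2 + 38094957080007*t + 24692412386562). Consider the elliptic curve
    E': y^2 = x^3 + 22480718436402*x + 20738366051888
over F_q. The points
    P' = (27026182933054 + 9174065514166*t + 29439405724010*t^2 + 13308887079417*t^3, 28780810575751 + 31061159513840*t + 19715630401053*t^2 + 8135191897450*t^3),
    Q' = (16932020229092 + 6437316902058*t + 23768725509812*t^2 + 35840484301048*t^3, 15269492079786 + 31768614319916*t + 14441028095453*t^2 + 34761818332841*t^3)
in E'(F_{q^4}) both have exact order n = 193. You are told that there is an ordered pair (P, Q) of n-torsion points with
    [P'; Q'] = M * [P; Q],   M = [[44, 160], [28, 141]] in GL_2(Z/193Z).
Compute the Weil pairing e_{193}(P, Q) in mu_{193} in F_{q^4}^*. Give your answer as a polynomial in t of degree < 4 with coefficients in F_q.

12412128871835 + 25287704059904*t + 13586659681892*t^2 + 2059817910834*t^3

e_{193}(aP+bQ,cP+dQ) = e_{193}(P,Q)^(ad-bc); with (a,b,c,d)=(44,160,28,141) this gives the det-193 law.
Inverting 180 mod 193: 89. Thus e_{193}(P,Q) = e(P',Q')^{89}.
8-bit Miller (11000001) on E'/F_{40780874131357} with a'=22480718436402, b'=20738366051888: accumulate tangent/chord ratios at Q'+S and P'+S'.
e_{193}(P',Q') = 13446217304705 + 5338534291864*t + 17214041049338*t^2 + 39154669474610*t^3.
Finally e_{193}(P,Q) = 12412128871835 + 25287704059904*t + 13586659681892*t^2 + 2059817910834*t^3.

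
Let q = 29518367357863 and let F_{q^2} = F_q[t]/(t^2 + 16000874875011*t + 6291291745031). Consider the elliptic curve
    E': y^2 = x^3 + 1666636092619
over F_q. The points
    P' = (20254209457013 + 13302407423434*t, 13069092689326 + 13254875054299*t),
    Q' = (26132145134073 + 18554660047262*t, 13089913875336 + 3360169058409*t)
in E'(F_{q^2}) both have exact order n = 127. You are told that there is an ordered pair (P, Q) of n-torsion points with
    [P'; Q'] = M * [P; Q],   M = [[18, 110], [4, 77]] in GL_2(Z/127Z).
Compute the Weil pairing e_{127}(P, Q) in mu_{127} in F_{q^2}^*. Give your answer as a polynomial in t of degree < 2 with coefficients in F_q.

20904634978723 + 8884564710098*t

e_{127}(aP+bQ,cP+dQ) = e_{127}(P,Q)^(ad-bc); with (a,b,c,d)=(18,110,4,77) this gives the det-127 law.
det M = 18*77 - 110*4 = 946 = 57 (mod 127); 57^{-1} = 78 (mod 127).
7-bit Miller (1111111) on E'/F_{29518367357863} with a'=0, b'=1666636092619: accumulate tangent/chord ratios at Q'+S and P'+S'.
So e_{127}(P',Q') = 14655972277834 + 21305106399269*t.
Raise to 78: e(P,Q) = 20904634978723 + 8884564710098*t in mu_{127}.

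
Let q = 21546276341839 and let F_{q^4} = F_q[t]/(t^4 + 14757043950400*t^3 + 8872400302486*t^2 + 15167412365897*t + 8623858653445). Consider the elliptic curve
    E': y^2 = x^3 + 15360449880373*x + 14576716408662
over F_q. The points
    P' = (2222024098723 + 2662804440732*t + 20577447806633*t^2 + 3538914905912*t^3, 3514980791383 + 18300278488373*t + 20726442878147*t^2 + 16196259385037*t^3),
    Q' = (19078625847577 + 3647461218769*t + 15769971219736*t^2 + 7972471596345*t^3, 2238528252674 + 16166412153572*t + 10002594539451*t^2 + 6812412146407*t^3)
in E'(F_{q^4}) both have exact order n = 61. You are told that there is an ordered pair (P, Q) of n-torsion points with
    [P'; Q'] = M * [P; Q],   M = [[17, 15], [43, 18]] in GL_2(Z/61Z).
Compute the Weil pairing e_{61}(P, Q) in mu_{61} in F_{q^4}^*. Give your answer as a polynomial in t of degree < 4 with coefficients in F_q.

Since e_{61}(P,P)=e_{61}(Q,Q)=1 and e_{61}(Q,P)=e_{61}(P,Q)^{-1}, expanding e_{61}(17*P + 15*Q,43*P + 18*Q) leaves e(P,Q)^det(M).
det M = 17*18 - 15*43 = -339 = 27 (mod 61); 27^{-1} = 52 (mod 61).
Miller loop for e_{61} over F_{21546276341839^4}: bits of 61 = 111101; 5 double steps + 4 add steps, l/v at each.
So e_{61}(P',Q') = 4651251579127 + 3646275721509*t + 19276053875428*t^2 + 9658257044853*t^3.
Finally e_{61}(P,Q) = 21435785605874 + 16133969147297*t + 14203170156976*t^2 + 4835954581476*t^3.

21435785605874 + 16133969147297*t + 14203170156976*t^2 + 4835954581476*t^3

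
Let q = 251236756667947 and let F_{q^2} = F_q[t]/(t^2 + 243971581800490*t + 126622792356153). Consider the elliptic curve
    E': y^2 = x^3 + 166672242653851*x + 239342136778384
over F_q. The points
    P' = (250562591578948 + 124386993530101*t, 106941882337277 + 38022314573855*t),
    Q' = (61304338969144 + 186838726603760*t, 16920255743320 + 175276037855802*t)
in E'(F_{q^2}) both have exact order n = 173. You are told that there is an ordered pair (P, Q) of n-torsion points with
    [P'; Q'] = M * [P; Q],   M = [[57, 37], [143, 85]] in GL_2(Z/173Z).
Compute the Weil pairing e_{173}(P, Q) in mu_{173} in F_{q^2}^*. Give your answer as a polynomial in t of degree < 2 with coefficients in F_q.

e_{173}(aP+bQ,cP+dQ) = e_{173}(P,Q)^(ad-bc); with (a,b,c,d)=(57,37,143,85) this gives the det-173 law.
So e_{173}(P,Q) = e_{173}(P',Q')^{64}, since 73*64 = 1 mod 173.
Miller loop for e_{173} over F_{251236756667947^2}: bits of 173 = 10101101; 7 double steps + 4 add steps, l/v at each.
Result: e(P',Q') = 212396498643839 + 227420354239171*t.
Finally e_{173}(P,Q) = 129133775918967 + 23469805262937*t.

129133775918967 + 23469805262937*t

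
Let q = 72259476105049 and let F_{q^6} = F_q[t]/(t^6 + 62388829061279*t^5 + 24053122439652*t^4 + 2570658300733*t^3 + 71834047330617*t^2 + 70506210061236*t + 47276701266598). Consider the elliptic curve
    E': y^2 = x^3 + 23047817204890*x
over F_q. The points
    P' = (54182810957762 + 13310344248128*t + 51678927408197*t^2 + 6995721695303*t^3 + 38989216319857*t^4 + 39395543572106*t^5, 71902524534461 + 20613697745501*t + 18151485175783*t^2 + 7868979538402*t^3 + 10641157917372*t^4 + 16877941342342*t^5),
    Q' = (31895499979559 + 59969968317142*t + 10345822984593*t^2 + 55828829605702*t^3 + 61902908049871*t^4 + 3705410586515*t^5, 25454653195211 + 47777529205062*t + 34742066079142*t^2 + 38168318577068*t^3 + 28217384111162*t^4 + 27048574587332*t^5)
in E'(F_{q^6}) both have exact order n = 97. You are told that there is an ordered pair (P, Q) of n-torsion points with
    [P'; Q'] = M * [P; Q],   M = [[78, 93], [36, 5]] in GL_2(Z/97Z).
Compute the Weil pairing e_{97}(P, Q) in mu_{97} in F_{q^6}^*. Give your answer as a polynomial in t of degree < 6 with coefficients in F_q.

18755827957679 + 24439189031129*t + 53945436172445*t^2 + 12465362148581*t^3 + 51454456589267*t^4 + 38805319052315*t^5

Under M = [[78,93],[36,5]] in GL_2(Z/97), e_{97}(P',Q') = e_{97}(P,Q)^(78*5-93*36 mod 97).
So e_{97}(P,Q) = e_{97}(P',Q')^{2}, since 49*2 = 1 mod 97.
Run Miller on y^2=x^3+23047817204890*x over F_{72259476105049}: ladder 1100001 (7 bits); e = f_P(D_Q)/f_Q(D_P).
Miller gives e_{97}(P',Q') = 18702882142389 + 22070908138162*t + 65774463311097*t^2 + 70487060680701*t^3 + 44831190845323*t^4 + 61206046453140*t^5 in F_{72259476105049^6}.
Finally e_{97}(P,Q) = 18755827957679 + 24439189031129*t + 53945436172445*t^2 + 12465362148581*t^3 + 51454456589267*t^4 + 38805319052315*t^5.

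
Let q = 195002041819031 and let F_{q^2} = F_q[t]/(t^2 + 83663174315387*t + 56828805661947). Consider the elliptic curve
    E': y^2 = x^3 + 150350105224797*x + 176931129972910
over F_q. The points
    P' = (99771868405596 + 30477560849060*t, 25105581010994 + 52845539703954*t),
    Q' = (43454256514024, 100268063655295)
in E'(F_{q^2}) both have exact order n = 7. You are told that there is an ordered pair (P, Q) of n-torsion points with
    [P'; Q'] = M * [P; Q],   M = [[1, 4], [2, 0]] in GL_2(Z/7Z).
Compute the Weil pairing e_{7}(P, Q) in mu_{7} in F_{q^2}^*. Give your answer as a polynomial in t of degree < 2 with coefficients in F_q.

The 7-Weil pairing on E[7] over F_{195002041819031} is alternating-bilinear: e_{7}(P',Q') = e_{7}(P,Q)^det(M).
det M = 1*0 - 4*2 = -8 = 6 (mod 7); 6^{-1} = 6 (mod 7).
Miller loop for e_{7} over F_{195002041819031^2}: bits of 7 = 111; 2 double steps + 2 add steps, l/v at each.
f_P(D_Q)/f_Q(D_P) = 37068925810528 + 163183385759309*t.
(37068925810528 + 163183385759309*t)^{6} mod (195002041819031,f) = 76976470926678 + 31818656059722*t.

76976470926678 + 31818656059722*t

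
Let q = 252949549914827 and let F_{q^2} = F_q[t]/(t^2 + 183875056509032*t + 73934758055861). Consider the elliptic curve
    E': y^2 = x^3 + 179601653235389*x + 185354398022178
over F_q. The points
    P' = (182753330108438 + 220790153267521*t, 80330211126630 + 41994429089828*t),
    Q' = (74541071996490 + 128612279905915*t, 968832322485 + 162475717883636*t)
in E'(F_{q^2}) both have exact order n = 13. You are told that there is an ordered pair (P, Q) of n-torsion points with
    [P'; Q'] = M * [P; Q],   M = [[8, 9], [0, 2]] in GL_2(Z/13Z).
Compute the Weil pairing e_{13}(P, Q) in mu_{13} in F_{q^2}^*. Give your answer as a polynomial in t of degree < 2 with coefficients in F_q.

The 13-Weil pairing on E[13] over F_{252949549914827} is alternating-bilinear: e_{13}(P',Q') = e_{13}(P,Q)^det(M).
det(M) mod 13 = 3; its inverse in (Z/13)^* is 9 (check: 3*9 mod 13 = 1).
n = 13 = (1101)_2 (4 bits, wt 3); accumulate f_{13,P'}(Q'+S)/f_{13,P'}(S) along the 3-step ladder.
So e_{13}(P',Q') = 140221773899127 + 15700302617718*t.
e_{13}(P,Q) = (140221773899127 + 15700302617718*t)^{9} = 212869303787107 + 102529054253422*t.

212869303787107 + 102529054253422*t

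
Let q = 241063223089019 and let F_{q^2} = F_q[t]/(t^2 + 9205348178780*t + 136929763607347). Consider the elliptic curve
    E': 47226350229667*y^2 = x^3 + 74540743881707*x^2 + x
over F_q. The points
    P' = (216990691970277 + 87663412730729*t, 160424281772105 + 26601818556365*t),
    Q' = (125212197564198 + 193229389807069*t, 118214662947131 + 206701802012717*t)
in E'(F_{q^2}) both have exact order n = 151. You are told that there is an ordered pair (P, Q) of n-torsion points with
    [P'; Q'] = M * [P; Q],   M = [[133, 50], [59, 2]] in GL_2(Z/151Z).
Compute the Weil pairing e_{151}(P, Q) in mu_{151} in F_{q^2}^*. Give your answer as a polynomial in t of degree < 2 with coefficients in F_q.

The 151-Weil pairing on E[151] over F_{241063223089019} is alternating-bilinear: e_{151}(P',Q') = e_{151}(P,Q)^det(M).
det(M) mod 151 = 34; its inverse in (Z/151)^* is 40 (check: 34*40 mod 151 = 1).
Undo Montgomery via alpha=34015440634032, beta=29107978526924: (a',b')=(12436238313506,84346020640797) over F_{241063223089019}.
Build f_{151,P'} and f_{151,Q'} via the 8-bit ladder of 151=10010111_2; evaluate at shifted divisors; quotient in F_{241063223089019^2}.
f_P(D_Q)/f_Q(D_P) = 180510116624492 + 182132525899004*t.
Finally e_{151}(P,Q) = 75088559738760 + 131079233960748*t.

75088559738760 + 131079233960748*t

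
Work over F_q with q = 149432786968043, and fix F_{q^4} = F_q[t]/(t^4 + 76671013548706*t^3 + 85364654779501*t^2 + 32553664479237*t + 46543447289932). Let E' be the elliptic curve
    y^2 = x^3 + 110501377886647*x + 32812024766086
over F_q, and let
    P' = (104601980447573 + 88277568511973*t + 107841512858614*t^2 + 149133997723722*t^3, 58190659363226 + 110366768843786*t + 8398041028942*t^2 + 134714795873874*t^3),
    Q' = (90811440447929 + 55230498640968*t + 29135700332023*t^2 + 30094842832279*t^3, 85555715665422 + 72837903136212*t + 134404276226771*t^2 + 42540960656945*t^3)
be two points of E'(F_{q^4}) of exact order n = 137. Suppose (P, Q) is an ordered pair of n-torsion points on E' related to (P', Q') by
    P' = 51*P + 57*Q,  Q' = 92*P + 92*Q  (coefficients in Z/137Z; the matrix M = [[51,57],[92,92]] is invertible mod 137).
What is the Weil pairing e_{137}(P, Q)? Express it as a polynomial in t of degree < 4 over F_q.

e_{137}(aP+bQ,cP+dQ) = e_{137}(P,Q)^(ad-bc); with (a,b,c,d)=(51,57,92,92) this gives the det-137 law.
Inverting 133 mod 137: 34. Thus e_{137}(P,Q) = e(P',Q')^{34}.
Build f_{137,P'} and f_{137,Q'} via the 8-bit ladder of 137=10001001_2; evaluate at shifted divisors; quotient in F_{149432786968043^4}.
Miller gives e_{137}(P',Q') = 86555858285186 + 94095135945921*t + 135209589892423*t^2 + 17870854233796*t^3 in F_{149432786968043^4}.
(86555858285186 + 94095135945921*t + 135209589892423*t^2 + 17870854233796*t^3)^{34} mod (149432786968043,f) = 85837355173098 + 74117714480738*t + 148099940617668*t^2 + 112053004938125*t^3.

85837355173098 + 74117714480738*t + 148099940617668*t^2 + 112053004938125*t^3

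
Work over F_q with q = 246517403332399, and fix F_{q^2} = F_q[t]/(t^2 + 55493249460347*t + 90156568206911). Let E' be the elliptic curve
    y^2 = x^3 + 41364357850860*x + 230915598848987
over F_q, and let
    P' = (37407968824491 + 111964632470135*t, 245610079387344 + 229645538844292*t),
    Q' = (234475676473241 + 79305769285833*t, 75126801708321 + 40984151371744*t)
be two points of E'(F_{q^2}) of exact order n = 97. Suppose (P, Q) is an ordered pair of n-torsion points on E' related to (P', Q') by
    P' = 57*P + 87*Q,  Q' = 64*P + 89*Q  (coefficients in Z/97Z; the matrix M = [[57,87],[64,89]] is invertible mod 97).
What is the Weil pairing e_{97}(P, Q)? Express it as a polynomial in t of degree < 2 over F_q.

162479946143092 + 67426682196416*t

e_{97} is bilinear + alternating on E[97], so e_{97}(57*P + 87*Q, 64*P + 89*Q) = e_{97}(P,Q)^(57*89-87*64).
det(M) mod 97 = 87; its inverse in (Z/97)^* is 29 (check: 87*29 mod 97 = 1).
n = 97 = (1100001)_2 (7 bits, wt 3); accumulate f_{97,P'}(Q'+S)/f_{97,P'}(S) along the 6-step ladder.
f_P(D_Q)/f_Q(D_P) = 141507730704447 + 238687543137743*t.
(141507730704447 + 238687543137743*t)^{29} mod (246517403332399,f) = 162479946143092 + 67426682196416*t.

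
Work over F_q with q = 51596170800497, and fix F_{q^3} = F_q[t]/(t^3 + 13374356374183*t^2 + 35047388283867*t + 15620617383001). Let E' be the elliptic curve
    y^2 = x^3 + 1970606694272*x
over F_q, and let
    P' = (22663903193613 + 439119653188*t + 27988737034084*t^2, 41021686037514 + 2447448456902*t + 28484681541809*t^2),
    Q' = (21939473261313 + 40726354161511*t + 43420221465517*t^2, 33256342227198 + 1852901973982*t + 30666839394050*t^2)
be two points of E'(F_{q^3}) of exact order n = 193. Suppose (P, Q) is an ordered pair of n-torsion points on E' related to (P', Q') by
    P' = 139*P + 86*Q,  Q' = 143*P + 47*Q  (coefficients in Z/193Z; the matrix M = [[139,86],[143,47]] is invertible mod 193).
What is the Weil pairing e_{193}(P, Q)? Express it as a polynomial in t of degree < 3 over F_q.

Alternating bilinearity on E[193] (values in mu_{193} in F_{51596170800497^3}) gives e(P',Q') = e(P,Q)^det(M).
139*47 - 86*143 = -5765; reduced mod 193: det = 25, inverse 139.
Run Miller on y^2=x^3+1970606694272*x over F_{51596170800497}: ladder 11000001 (8 bits); e = f_P(D_Q)/f_Q(D_P).
Miller gives e_{193}(P',Q') = 38076240812910 + 34578017431498*t + 28366966885867*t^2 in F_{51596170800497^3}.
Raise to 139: e(P,Q) = 20621990246685 + 27794574262646*t + 34213679518041*t^2 in mu_{193}.

20621990246685 + 27794574262646*t + 34213679518041*t^2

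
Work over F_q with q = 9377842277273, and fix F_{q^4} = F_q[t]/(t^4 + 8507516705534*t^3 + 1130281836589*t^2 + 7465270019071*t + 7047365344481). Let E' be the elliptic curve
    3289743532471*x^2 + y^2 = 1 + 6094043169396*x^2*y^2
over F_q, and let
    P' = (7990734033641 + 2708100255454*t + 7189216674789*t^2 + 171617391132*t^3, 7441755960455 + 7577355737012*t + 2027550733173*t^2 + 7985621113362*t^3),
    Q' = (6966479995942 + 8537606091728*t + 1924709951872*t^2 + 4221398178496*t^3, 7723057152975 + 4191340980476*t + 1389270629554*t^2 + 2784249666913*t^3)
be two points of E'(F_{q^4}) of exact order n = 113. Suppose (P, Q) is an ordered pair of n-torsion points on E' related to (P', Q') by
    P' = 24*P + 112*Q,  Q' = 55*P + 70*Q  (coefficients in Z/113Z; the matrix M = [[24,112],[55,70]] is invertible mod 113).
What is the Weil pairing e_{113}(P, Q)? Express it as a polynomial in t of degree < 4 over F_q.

Since e_{113}(P,P)=e_{113}(Q,Q)=1 and e_{113}(Q,P)=e_{113}(P,Q)^{-1}, expanding e_{113}(24*P + 112*Q,55*P + 70*Q) leaves e(P,Q)^det(M).
So e_{113}(P,Q) = e_{113}(P',Q')^{65}, since 40*65 = 1 mod 113.
Edwards a_E,d_E -> Montgomery A=2267974490806,B=3154673623388 -> Weierstrass 1202011125756,5742213580593 via alpha=3126938163190,beta=1643385660087.
Run Miller on y^2=x^3+1202011125756*x+5742213580593 over F_{9377842277273}: ladder 1110001 (7 bits); e = f_P(D_Q)/f_Q(D_P).
Result: e(P',Q') = 7602663554841 + 3784449743725*t + 1787395227149*t^2 + 8766663036644*t^3.
e_{113}(P,Q) = (7602663554841 + 3784449743725*t + 1787395227149*t^2 + 8766663036644*t^3)^{65} = 2486805312415 + 7567288585564*t + 9233487543332*t^2 + 1567135821548*t^3.

2486805312415 + 7567288585564*t + 9233487543332*t^2 + 1567135821548*t^3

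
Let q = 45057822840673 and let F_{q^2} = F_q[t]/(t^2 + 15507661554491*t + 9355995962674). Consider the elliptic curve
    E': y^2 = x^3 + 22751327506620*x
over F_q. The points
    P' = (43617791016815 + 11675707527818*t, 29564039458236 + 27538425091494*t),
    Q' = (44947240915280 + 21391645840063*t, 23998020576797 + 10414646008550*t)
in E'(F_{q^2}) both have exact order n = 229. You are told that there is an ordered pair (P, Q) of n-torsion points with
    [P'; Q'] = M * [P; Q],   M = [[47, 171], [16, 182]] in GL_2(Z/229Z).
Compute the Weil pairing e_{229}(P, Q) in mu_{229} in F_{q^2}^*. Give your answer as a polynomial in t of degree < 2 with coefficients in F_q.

Alternating bilinearity on E[229] (values in mu_{229} in F_{45057822840673^2}) gives e(P',Q') = e(P,Q)^det(M).
Inverting 93 mod 229: 197. Thus e_{229}(P,Q) = e(P',Q')^{197}.
8-bit Miller (11100101) on E'/F_{45057822840673} with a'=22751327506620, b'=0: accumulate tangent/chord ratios at Q'+S and P'+S'.
Miller gives e_{229}(P',Q') = 302473082843 + 17333914217808*t in F_{45057822840673^2}.
Raise to 197: e(P,Q) = 17683484468956 + 15534691429674*t in mu_{229}.

17683484468956 + 15534691429674*t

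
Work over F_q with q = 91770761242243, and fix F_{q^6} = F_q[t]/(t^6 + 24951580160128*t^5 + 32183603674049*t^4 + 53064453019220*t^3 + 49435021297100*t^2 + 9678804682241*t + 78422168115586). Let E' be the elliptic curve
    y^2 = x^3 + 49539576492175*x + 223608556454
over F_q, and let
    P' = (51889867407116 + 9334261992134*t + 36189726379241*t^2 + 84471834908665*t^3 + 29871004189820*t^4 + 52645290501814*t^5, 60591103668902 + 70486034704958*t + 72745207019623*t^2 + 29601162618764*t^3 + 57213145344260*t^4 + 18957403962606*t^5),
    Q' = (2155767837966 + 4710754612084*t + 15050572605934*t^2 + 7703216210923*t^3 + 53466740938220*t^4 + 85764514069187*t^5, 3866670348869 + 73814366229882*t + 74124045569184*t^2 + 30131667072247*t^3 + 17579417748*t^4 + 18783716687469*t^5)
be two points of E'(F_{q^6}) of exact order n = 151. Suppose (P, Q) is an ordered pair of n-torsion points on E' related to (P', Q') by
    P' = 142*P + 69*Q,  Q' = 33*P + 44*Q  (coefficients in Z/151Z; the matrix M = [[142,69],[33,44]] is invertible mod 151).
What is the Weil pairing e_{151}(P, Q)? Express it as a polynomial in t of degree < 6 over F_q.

e_{151} is bilinear + alternating on E[151], so e_{151}(142*P + 69*Q, 33*P + 44*Q) = e_{151}(P,Q)^(142*44-69*33).
Inverting 45 mod 151: 47. Thus e_{151}(P,Q) = e(P',Q')^{47}.
Build f_{151,P'} and f_{151,Q'} via the 8-bit ladder of 151=10010111_2; evaluate at shifted divisors; quotient in F_{91770761242243^6}.
Result: e(P',Q') = 15883465960254 + 87941452118368*t + 1926834686947*t^2 + 65534527370001*t^3 + 65538615187510*t^4 + 9127031243089*t^5.
e_{151}(P,Q) = (15883465960254 + 87941452118368*t + 1926834686947*t^2 + 65534527370001*t^3 + 65538615187510*t^4 + 9127031243089*t^5)^{47} = 84100754615936 + 26877390017176*t + 23313466866044*t^2 + 5626394018925*t^3 + 89833511492492*t^4 + 3205380551454*t^5.

84100754615936 + 26877390017176*t + 23313466866044*t^2 + 5626394018925*t^3 + 89833511492492*t^4 + 3205380551454*t^5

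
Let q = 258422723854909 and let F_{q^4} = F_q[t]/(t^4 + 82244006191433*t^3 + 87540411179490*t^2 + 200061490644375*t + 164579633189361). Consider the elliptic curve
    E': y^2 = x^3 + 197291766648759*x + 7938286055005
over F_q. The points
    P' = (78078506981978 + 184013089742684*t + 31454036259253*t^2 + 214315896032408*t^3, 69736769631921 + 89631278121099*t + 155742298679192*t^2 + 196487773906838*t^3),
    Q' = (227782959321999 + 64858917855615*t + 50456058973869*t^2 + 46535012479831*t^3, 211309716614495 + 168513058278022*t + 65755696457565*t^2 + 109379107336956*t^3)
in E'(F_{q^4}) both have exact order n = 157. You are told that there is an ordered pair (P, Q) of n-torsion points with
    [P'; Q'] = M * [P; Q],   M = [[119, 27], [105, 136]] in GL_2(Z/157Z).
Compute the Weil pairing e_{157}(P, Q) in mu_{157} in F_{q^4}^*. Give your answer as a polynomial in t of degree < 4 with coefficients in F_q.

Under M = [[119,27],[105,136]] in GL_2(Z/157), e_{157}(P',Q') = e_{157}(P,Q)^(119*136-27*105 mod 157).
det M = 119*136 - 27*105 = 13349 = 4 (mod 157); 4^{-1} = 118 (mod 157).
Build f_{157,P'} and f_{157,Q'} via the 8-bit ladder of 157=10011101_2; evaluate at shifted divisors; quotient in F_{258422723854909^4}.
Miller gives e_{157}(P',Q') = 124180574442840 + 147556847575500*t + 52468363932251*t^2 + 56981211607847*t^3 in F_{258422723854909^4}.
Hence e(P,Q) = 221750416971601 + 56379406029269*t + 155273771119935*t^2 + 111704442076761*t^3 in F_{258422723854909^4}^*.

221750416971601 + 56379406029269*t + 155273771119935*t^2 + 111704442076761*t^3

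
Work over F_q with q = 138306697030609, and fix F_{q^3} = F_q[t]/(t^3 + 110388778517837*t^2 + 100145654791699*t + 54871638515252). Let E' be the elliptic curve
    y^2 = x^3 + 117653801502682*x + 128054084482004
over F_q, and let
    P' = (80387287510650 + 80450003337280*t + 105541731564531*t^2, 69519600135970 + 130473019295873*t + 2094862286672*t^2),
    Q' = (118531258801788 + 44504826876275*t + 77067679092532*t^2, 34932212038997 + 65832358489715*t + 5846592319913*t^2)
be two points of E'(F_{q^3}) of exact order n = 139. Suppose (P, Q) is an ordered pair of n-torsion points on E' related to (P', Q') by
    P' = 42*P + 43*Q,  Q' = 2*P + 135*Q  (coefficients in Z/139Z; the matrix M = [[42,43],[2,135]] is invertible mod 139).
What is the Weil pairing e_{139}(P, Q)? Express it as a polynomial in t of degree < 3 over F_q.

102891494656260 + 38661355316103*t + 44838812597009*t^2

Alternating bilinearity on E[139] (values in mu_{139} in F_{138306697030609^3}) gives e(P',Q') = e(P,Q)^det(M).
det M = 42*135 - 43*2 = 5584 = 24 (mod 139); 24^{-1} = 29 (mod 139).
Double-and-add over 10001011: 8-1 doublings, 4-1 additions; each step l_{T,T}/v_{2T} or l_{T,P'}/v at Q'+S for random S.
e_{139}(P',Q') = 34860906211035 + 34942236398283*t + 63999391093930*t^2.
Raise to 29: e(P,Q) = 102891494656260 + 38661355316103*t + 44838812597009*t^2 in mu_{139}.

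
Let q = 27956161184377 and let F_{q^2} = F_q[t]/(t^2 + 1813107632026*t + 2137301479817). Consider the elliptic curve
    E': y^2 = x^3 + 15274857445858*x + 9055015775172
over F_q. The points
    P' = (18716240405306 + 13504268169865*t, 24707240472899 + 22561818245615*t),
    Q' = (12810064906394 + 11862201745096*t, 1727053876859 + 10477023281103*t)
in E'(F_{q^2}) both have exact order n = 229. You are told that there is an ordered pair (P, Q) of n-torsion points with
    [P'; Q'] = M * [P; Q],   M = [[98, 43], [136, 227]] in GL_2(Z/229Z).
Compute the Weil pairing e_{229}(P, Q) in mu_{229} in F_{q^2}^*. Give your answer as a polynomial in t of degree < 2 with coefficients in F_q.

e_{229}(aP+bQ,cP+dQ) = e_{229}(P,Q)^(ad-bc); with (a,b,c,d)=(98,43,136,227) this gives the det-229 law.
Inverting 139 mod 229: 201. Thus e_{229}(P,Q) = e(P',Q')^{201}.
Run Miller on y^2=x^3+15274857445858*x+9055015775172 over F_{27956161184377}: ladder 11100101 (8 bits); e = f_P(D_Q)/f_Q(D_P).
Miller gives e_{229}(P',Q') = 24913543173436 + 2348197006167*t in F_{27956161184377^2}.
Finally e_{229}(P,Q) = 4493545062785 + 3462961161801*t.

4493545062785 + 3462961161801*t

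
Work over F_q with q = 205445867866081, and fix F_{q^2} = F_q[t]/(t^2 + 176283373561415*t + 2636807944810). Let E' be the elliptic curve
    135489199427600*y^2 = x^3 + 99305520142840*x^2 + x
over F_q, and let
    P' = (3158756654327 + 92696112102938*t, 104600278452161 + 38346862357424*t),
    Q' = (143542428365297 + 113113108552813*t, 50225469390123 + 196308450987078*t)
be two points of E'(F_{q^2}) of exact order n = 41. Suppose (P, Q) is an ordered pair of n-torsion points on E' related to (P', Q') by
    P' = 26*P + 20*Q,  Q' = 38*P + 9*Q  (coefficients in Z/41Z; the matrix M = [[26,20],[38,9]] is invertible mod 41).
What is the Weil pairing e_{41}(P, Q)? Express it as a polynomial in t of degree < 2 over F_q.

Since e_{41}(P,P)=e_{41}(Q,Q)=1 and e_{41}(Q,P)=e_{41}(P,Q)^{-1}, expanding e_{41}(26*P + 20*Q,38*P + 9*Q) leaves e(P,Q)^det(M).
Hence e(P,Q) = e(P',Q')^{6} where 6 = 7^{-1} mod 41.
Undo Montgomery via alpha=22089147299681, beta=19428726384445: (a',b')=(130653540091255,0) over F_{205445867866081}.
6-bit Miller (101001) on E'/F_{205445867866081} with a'=130653540091255, b'=0: accumulate tangent/chord ratios at Q'+S and P'+S'.
Result: e(P',Q') = 88750161861697 + 111239756383634*t.
e_{41}(P,Q) = (88750161861697 + 111239756383634*t)^{6} = 21592999510184 + 10064701217735*t.

21592999510184 + 10064701217735*t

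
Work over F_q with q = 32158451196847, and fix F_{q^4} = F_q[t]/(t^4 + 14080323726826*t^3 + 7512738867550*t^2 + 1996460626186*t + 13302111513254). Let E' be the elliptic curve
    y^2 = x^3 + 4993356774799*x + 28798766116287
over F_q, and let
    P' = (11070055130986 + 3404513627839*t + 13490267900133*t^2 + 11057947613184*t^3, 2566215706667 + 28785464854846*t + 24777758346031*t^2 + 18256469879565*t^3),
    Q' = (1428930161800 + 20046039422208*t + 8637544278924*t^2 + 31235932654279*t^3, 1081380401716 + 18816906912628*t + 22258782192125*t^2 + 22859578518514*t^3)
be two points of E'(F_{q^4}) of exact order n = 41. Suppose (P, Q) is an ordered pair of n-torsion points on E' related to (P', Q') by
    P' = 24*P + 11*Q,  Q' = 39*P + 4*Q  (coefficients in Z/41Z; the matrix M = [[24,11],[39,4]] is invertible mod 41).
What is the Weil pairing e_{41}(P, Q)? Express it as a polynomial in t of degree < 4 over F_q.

The 41-Weil pairing on E[41] over F_{32158451196847} is alternating-bilinear: e_{41}(P',Q') = e_{41}(P,Q)^det(M).
So e_{41}(P,Q) = e_{41}(P',Q')^{8}, since 36*8 = 1 mod 41.
Build f_{41,P'} and f_{41,Q'} via the 6-bit ladder of 41=101001_2; evaluate at shifted divisors; quotient in F_{32158451196847^4}.
Miller gives e_{41}(P',Q') = 25755834752028 + 29629549719312*t + 20580462950335*t^2 + 9377243614700*t^3 in F_{32158451196847^4}.
Raise to 8: e(P,Q) = 19575713461796 + 27903986625622*t + 3691823952039*t^2 + 14996164444539*t^3 in mu_{41}.

19575713461796 + 27903986625622*t + 3691823952039*t^2 + 14996164444539*t^3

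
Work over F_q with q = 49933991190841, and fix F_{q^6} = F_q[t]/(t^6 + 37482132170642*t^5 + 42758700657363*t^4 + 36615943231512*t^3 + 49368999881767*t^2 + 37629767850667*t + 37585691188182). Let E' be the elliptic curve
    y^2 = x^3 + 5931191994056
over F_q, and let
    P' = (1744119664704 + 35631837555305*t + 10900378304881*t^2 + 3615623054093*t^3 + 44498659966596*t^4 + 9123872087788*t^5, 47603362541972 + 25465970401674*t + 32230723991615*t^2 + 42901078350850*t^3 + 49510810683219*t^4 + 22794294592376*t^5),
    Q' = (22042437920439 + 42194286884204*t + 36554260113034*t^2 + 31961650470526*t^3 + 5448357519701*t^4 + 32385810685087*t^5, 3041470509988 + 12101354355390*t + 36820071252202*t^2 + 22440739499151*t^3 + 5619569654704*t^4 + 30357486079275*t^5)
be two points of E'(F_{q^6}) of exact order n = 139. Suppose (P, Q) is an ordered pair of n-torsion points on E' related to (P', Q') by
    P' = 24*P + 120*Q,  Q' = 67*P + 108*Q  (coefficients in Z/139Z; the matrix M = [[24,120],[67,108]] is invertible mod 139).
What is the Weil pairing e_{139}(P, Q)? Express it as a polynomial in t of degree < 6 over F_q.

e_{139}(aP+bQ,cP+dQ) = e_{139}(P,Q)^(ad-bc); with (a,b,c,d)=(24,120,67,108) this gives the det-139 law.
Inverting 112 mod 139: 36. Thus e_{139}(P,Q) = e(P',Q')^{36}.
Run Miller on y^2=x^3+5931191994056 over F_{49933991190841}: ladder 10001011 (8 bits); e = f_P(D_Q)/f_Q(D_P).
f_P(D_Q)/f_Q(D_P) = 35468321262242 + 4276895110299*t + 28337726412528*t^2 + 1825575727282*t^3 + 22197261474663*t^4 + 8374656468147*t^5.
e_{139}(P,Q) = (35468321262242 + 4276895110299*t + 28337726412528*t^2 + 1825575727282*t^3 + 22197261474663*t^4 + 8374656468147*t^5)^{36} = 38550375995183 + 37441482060281*t + 33101643535771*t^2 + 18777164163516*t^3 + 20208315076682*t^4 + 48880081458952*t^5.

38550375995183 + 37441482060281*t + 33101643535771*t^2 + 18777164163516*t^3 + 20208315076682*t^4 + 48880081458952*t^5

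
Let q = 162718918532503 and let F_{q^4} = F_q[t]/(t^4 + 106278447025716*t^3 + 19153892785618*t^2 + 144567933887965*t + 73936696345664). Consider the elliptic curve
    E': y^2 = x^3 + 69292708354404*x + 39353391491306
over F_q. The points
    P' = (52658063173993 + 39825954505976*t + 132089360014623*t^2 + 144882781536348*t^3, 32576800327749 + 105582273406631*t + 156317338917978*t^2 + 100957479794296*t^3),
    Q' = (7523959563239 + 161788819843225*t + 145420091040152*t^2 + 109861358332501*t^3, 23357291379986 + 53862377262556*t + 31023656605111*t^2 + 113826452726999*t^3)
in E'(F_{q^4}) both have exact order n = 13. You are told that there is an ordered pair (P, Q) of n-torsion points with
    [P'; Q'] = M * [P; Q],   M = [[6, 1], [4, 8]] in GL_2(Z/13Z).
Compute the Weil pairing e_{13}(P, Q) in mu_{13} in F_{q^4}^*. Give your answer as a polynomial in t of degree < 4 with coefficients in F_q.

e_{13}(aP+bQ,cP+dQ) = e_{13}(P,Q)^(ad-bc); with (a,b,c,d)=(6,1,4,8) this gives the det-13 law.
6*8 - 1*4 = 44; reduced mod 13: det = 5, inverse 8.
n = 13 = (1101)_2 (4 bits, wt 3); accumulate f_{13,P'}(Q'+S)/f_{13,P'}(S) along the 3-step ladder.
Result: e(P',Q') = 72154305835124 + 80045421557313*t + 24707465739233*t^2 + 132553516404378*t^3.
(72154305835124 + 80045421557313*t + 24707465739233*t^2 + 132553516404378*t^3)^{8} mod (162718918532503,f) = 19891653337975 + 8176544662351*t + 30282737593886*t^2 + 4627121554383*t^3.

19891653337975 + 8176544662351*t + 30282737593886*t^2 + 4627121554383*t^3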